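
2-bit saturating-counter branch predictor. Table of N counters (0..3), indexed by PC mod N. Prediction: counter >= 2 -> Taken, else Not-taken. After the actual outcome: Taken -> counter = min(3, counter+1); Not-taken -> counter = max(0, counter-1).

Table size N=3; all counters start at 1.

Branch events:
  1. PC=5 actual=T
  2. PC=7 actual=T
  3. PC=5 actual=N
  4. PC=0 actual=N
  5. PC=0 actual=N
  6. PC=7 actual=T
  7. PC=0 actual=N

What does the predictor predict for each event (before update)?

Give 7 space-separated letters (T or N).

Answer: N N T N N T N

Derivation:
Ev 1: PC=5 idx=2 pred=N actual=T -> ctr[2]=2
Ev 2: PC=7 idx=1 pred=N actual=T -> ctr[1]=2
Ev 3: PC=5 idx=2 pred=T actual=N -> ctr[2]=1
Ev 4: PC=0 idx=0 pred=N actual=N -> ctr[0]=0
Ev 5: PC=0 idx=0 pred=N actual=N -> ctr[0]=0
Ev 6: PC=7 idx=1 pred=T actual=T -> ctr[1]=3
Ev 7: PC=0 idx=0 pred=N actual=N -> ctr[0]=0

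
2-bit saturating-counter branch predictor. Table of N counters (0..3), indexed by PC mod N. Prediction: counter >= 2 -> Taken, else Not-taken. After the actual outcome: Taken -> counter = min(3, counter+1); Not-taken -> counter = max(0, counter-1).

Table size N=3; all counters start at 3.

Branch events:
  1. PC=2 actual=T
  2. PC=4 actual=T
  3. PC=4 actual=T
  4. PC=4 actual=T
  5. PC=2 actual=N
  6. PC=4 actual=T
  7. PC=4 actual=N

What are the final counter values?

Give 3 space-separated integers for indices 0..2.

Ev 1: PC=2 idx=2 pred=T actual=T -> ctr[2]=3
Ev 2: PC=4 idx=1 pred=T actual=T -> ctr[1]=3
Ev 3: PC=4 idx=1 pred=T actual=T -> ctr[1]=3
Ev 4: PC=4 idx=1 pred=T actual=T -> ctr[1]=3
Ev 5: PC=2 idx=2 pred=T actual=N -> ctr[2]=2
Ev 6: PC=4 idx=1 pred=T actual=T -> ctr[1]=3
Ev 7: PC=4 idx=1 pred=T actual=N -> ctr[1]=2

Answer: 3 2 2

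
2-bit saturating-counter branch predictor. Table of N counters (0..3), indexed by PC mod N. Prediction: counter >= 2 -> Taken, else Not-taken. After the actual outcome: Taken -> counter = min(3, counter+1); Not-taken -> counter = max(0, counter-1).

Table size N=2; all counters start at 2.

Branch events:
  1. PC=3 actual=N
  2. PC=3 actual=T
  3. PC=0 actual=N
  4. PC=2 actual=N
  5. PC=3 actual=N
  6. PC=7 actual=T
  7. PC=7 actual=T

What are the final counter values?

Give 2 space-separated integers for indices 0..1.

Answer: 0 3

Derivation:
Ev 1: PC=3 idx=1 pred=T actual=N -> ctr[1]=1
Ev 2: PC=3 idx=1 pred=N actual=T -> ctr[1]=2
Ev 3: PC=0 idx=0 pred=T actual=N -> ctr[0]=1
Ev 4: PC=2 idx=0 pred=N actual=N -> ctr[0]=0
Ev 5: PC=3 idx=1 pred=T actual=N -> ctr[1]=1
Ev 6: PC=7 idx=1 pred=N actual=T -> ctr[1]=2
Ev 7: PC=7 idx=1 pred=T actual=T -> ctr[1]=3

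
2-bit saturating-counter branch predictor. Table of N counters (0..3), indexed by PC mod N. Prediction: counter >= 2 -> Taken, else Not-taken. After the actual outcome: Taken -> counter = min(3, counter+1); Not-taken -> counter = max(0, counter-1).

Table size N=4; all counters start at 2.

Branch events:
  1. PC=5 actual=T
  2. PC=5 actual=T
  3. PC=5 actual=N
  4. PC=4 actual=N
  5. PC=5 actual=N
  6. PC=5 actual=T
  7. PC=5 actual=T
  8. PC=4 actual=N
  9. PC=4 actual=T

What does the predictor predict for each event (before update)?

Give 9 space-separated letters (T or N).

Answer: T T T T T N T N N

Derivation:
Ev 1: PC=5 idx=1 pred=T actual=T -> ctr[1]=3
Ev 2: PC=5 idx=1 pred=T actual=T -> ctr[1]=3
Ev 3: PC=5 idx=1 pred=T actual=N -> ctr[1]=2
Ev 4: PC=4 idx=0 pred=T actual=N -> ctr[0]=1
Ev 5: PC=5 idx=1 pred=T actual=N -> ctr[1]=1
Ev 6: PC=5 idx=1 pred=N actual=T -> ctr[1]=2
Ev 7: PC=5 idx=1 pred=T actual=T -> ctr[1]=3
Ev 8: PC=4 idx=0 pred=N actual=N -> ctr[0]=0
Ev 9: PC=4 idx=0 pred=N actual=T -> ctr[0]=1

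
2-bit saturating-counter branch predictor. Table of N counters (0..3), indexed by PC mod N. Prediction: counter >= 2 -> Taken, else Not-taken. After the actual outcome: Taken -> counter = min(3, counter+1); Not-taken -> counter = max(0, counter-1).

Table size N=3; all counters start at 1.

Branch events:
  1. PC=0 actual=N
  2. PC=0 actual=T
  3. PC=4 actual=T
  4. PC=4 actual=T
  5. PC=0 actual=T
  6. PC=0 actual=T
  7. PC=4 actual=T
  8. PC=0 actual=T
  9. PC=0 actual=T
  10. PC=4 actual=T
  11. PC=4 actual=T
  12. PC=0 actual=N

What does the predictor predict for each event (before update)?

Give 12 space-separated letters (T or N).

Ev 1: PC=0 idx=0 pred=N actual=N -> ctr[0]=0
Ev 2: PC=0 idx=0 pred=N actual=T -> ctr[0]=1
Ev 3: PC=4 idx=1 pred=N actual=T -> ctr[1]=2
Ev 4: PC=4 idx=1 pred=T actual=T -> ctr[1]=3
Ev 5: PC=0 idx=0 pred=N actual=T -> ctr[0]=2
Ev 6: PC=0 idx=0 pred=T actual=T -> ctr[0]=3
Ev 7: PC=4 idx=1 pred=T actual=T -> ctr[1]=3
Ev 8: PC=0 idx=0 pred=T actual=T -> ctr[0]=3
Ev 9: PC=0 idx=0 pred=T actual=T -> ctr[0]=3
Ev 10: PC=4 idx=1 pred=T actual=T -> ctr[1]=3
Ev 11: PC=4 idx=1 pred=T actual=T -> ctr[1]=3
Ev 12: PC=0 idx=0 pred=T actual=N -> ctr[0]=2

Answer: N N N T N T T T T T T T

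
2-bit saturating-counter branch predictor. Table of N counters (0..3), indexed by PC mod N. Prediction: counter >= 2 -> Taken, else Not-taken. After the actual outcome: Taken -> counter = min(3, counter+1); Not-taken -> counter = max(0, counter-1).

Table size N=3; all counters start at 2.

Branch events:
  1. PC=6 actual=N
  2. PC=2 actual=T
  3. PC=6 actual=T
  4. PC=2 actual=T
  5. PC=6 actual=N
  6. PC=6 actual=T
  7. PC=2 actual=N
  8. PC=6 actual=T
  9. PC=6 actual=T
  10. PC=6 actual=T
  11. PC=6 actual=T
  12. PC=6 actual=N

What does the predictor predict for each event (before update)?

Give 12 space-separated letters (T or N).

Answer: T T N T T N T T T T T T

Derivation:
Ev 1: PC=6 idx=0 pred=T actual=N -> ctr[0]=1
Ev 2: PC=2 idx=2 pred=T actual=T -> ctr[2]=3
Ev 3: PC=6 idx=0 pred=N actual=T -> ctr[0]=2
Ev 4: PC=2 idx=2 pred=T actual=T -> ctr[2]=3
Ev 5: PC=6 idx=0 pred=T actual=N -> ctr[0]=1
Ev 6: PC=6 idx=0 pred=N actual=T -> ctr[0]=2
Ev 7: PC=2 idx=2 pred=T actual=N -> ctr[2]=2
Ev 8: PC=6 idx=0 pred=T actual=T -> ctr[0]=3
Ev 9: PC=6 idx=0 pred=T actual=T -> ctr[0]=3
Ev 10: PC=6 idx=0 pred=T actual=T -> ctr[0]=3
Ev 11: PC=6 idx=0 pred=T actual=T -> ctr[0]=3
Ev 12: PC=6 idx=0 pred=T actual=N -> ctr[0]=2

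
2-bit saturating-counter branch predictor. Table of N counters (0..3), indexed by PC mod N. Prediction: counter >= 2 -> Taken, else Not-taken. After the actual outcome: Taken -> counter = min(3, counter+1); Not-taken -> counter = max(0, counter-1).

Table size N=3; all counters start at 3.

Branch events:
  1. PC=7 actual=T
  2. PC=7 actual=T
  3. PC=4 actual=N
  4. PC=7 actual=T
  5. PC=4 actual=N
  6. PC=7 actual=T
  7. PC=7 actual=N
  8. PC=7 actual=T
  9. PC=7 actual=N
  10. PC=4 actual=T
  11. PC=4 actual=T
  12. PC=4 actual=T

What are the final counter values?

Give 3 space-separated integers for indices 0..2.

Answer: 3 3 3

Derivation:
Ev 1: PC=7 idx=1 pred=T actual=T -> ctr[1]=3
Ev 2: PC=7 idx=1 pred=T actual=T -> ctr[1]=3
Ev 3: PC=4 idx=1 pred=T actual=N -> ctr[1]=2
Ev 4: PC=7 idx=1 pred=T actual=T -> ctr[1]=3
Ev 5: PC=4 idx=1 pred=T actual=N -> ctr[1]=2
Ev 6: PC=7 idx=1 pred=T actual=T -> ctr[1]=3
Ev 7: PC=7 idx=1 pred=T actual=N -> ctr[1]=2
Ev 8: PC=7 idx=1 pred=T actual=T -> ctr[1]=3
Ev 9: PC=7 idx=1 pred=T actual=N -> ctr[1]=2
Ev 10: PC=4 idx=1 pred=T actual=T -> ctr[1]=3
Ev 11: PC=4 idx=1 pred=T actual=T -> ctr[1]=3
Ev 12: PC=4 idx=1 pred=T actual=T -> ctr[1]=3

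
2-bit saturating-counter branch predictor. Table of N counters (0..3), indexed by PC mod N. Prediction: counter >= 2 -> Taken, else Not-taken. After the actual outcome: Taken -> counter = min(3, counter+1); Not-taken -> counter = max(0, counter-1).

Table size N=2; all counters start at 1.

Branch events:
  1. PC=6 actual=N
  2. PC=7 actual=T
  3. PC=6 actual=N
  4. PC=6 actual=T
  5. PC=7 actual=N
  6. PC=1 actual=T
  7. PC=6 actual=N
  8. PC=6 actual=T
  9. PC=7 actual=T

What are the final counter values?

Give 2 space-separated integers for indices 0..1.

Answer: 1 3

Derivation:
Ev 1: PC=6 idx=0 pred=N actual=N -> ctr[0]=0
Ev 2: PC=7 idx=1 pred=N actual=T -> ctr[1]=2
Ev 3: PC=6 idx=0 pred=N actual=N -> ctr[0]=0
Ev 4: PC=6 idx=0 pred=N actual=T -> ctr[0]=1
Ev 5: PC=7 idx=1 pred=T actual=N -> ctr[1]=1
Ev 6: PC=1 idx=1 pred=N actual=T -> ctr[1]=2
Ev 7: PC=6 idx=0 pred=N actual=N -> ctr[0]=0
Ev 8: PC=6 idx=0 pred=N actual=T -> ctr[0]=1
Ev 9: PC=7 idx=1 pred=T actual=T -> ctr[1]=3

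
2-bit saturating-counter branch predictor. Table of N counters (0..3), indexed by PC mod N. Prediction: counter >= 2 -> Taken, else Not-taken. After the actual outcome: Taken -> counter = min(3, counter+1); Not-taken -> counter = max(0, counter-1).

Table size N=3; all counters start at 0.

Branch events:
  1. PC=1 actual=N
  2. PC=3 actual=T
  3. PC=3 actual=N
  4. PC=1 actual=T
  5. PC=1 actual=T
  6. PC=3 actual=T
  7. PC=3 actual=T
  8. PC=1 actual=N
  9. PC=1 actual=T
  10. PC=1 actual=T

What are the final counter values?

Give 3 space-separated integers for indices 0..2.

Ev 1: PC=1 idx=1 pred=N actual=N -> ctr[1]=0
Ev 2: PC=3 idx=0 pred=N actual=T -> ctr[0]=1
Ev 3: PC=3 idx=0 pred=N actual=N -> ctr[0]=0
Ev 4: PC=1 idx=1 pred=N actual=T -> ctr[1]=1
Ev 5: PC=1 idx=1 pred=N actual=T -> ctr[1]=2
Ev 6: PC=3 idx=0 pred=N actual=T -> ctr[0]=1
Ev 7: PC=3 idx=0 pred=N actual=T -> ctr[0]=2
Ev 8: PC=1 idx=1 pred=T actual=N -> ctr[1]=1
Ev 9: PC=1 idx=1 pred=N actual=T -> ctr[1]=2
Ev 10: PC=1 idx=1 pred=T actual=T -> ctr[1]=3

Answer: 2 3 0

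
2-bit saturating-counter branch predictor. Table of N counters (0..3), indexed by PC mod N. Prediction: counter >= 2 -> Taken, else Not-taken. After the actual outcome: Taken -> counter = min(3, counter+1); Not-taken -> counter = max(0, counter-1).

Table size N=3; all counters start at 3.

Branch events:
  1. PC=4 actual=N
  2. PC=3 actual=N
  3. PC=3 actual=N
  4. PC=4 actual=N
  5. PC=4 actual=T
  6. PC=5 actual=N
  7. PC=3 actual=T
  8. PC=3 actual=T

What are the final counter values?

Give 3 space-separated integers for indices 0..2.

Ev 1: PC=4 idx=1 pred=T actual=N -> ctr[1]=2
Ev 2: PC=3 idx=0 pred=T actual=N -> ctr[0]=2
Ev 3: PC=3 idx=0 pred=T actual=N -> ctr[0]=1
Ev 4: PC=4 idx=1 pred=T actual=N -> ctr[1]=1
Ev 5: PC=4 idx=1 pred=N actual=T -> ctr[1]=2
Ev 6: PC=5 idx=2 pred=T actual=N -> ctr[2]=2
Ev 7: PC=3 idx=0 pred=N actual=T -> ctr[0]=2
Ev 8: PC=3 idx=0 pred=T actual=T -> ctr[0]=3

Answer: 3 2 2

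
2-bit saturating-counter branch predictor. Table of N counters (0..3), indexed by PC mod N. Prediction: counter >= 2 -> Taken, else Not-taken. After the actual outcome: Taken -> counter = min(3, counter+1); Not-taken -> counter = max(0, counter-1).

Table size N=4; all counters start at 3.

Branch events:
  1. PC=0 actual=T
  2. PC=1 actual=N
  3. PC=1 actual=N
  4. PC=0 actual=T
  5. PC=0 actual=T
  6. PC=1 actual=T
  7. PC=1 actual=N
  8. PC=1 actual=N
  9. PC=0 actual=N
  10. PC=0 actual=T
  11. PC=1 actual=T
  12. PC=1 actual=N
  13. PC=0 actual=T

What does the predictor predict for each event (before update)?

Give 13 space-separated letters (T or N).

Ev 1: PC=0 idx=0 pred=T actual=T -> ctr[0]=3
Ev 2: PC=1 idx=1 pred=T actual=N -> ctr[1]=2
Ev 3: PC=1 idx=1 pred=T actual=N -> ctr[1]=1
Ev 4: PC=0 idx=0 pred=T actual=T -> ctr[0]=3
Ev 5: PC=0 idx=0 pred=T actual=T -> ctr[0]=3
Ev 6: PC=1 idx=1 pred=N actual=T -> ctr[1]=2
Ev 7: PC=1 idx=1 pred=T actual=N -> ctr[1]=1
Ev 8: PC=1 idx=1 pred=N actual=N -> ctr[1]=0
Ev 9: PC=0 idx=0 pred=T actual=N -> ctr[0]=2
Ev 10: PC=0 idx=0 pred=T actual=T -> ctr[0]=3
Ev 11: PC=1 idx=1 pred=N actual=T -> ctr[1]=1
Ev 12: PC=1 idx=1 pred=N actual=N -> ctr[1]=0
Ev 13: PC=0 idx=0 pred=T actual=T -> ctr[0]=3

Answer: T T T T T N T N T T N N T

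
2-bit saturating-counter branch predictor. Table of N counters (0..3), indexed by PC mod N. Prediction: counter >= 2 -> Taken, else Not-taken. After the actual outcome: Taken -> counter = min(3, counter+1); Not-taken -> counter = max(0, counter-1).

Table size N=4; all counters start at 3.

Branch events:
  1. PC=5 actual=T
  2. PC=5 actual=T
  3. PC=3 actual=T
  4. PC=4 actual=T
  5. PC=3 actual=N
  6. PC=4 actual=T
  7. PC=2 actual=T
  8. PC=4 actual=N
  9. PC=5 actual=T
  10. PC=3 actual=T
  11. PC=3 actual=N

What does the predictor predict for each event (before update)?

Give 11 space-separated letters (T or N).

Ev 1: PC=5 idx=1 pred=T actual=T -> ctr[1]=3
Ev 2: PC=5 idx=1 pred=T actual=T -> ctr[1]=3
Ev 3: PC=3 idx=3 pred=T actual=T -> ctr[3]=3
Ev 4: PC=4 idx=0 pred=T actual=T -> ctr[0]=3
Ev 5: PC=3 idx=3 pred=T actual=N -> ctr[3]=2
Ev 6: PC=4 idx=0 pred=T actual=T -> ctr[0]=3
Ev 7: PC=2 idx=2 pred=T actual=T -> ctr[2]=3
Ev 8: PC=4 idx=0 pred=T actual=N -> ctr[0]=2
Ev 9: PC=5 idx=1 pred=T actual=T -> ctr[1]=3
Ev 10: PC=3 idx=3 pred=T actual=T -> ctr[3]=3
Ev 11: PC=3 idx=3 pred=T actual=N -> ctr[3]=2

Answer: T T T T T T T T T T T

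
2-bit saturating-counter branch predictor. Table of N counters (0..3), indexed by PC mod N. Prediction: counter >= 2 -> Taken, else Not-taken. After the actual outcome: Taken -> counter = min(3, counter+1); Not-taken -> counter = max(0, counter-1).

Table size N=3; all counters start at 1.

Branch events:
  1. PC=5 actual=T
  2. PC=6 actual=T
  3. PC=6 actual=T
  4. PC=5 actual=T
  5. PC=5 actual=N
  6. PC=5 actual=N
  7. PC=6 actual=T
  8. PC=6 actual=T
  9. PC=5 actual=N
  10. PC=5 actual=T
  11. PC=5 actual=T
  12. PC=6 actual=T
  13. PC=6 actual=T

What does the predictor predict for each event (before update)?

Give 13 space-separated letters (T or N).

Answer: N N T T T T T T N N N T T

Derivation:
Ev 1: PC=5 idx=2 pred=N actual=T -> ctr[2]=2
Ev 2: PC=6 idx=0 pred=N actual=T -> ctr[0]=2
Ev 3: PC=6 idx=0 pred=T actual=T -> ctr[0]=3
Ev 4: PC=5 idx=2 pred=T actual=T -> ctr[2]=3
Ev 5: PC=5 idx=2 pred=T actual=N -> ctr[2]=2
Ev 6: PC=5 idx=2 pred=T actual=N -> ctr[2]=1
Ev 7: PC=6 idx=0 pred=T actual=T -> ctr[0]=3
Ev 8: PC=6 idx=0 pred=T actual=T -> ctr[0]=3
Ev 9: PC=5 idx=2 pred=N actual=N -> ctr[2]=0
Ev 10: PC=5 idx=2 pred=N actual=T -> ctr[2]=1
Ev 11: PC=5 idx=2 pred=N actual=T -> ctr[2]=2
Ev 12: PC=6 idx=0 pred=T actual=T -> ctr[0]=3
Ev 13: PC=6 idx=0 pred=T actual=T -> ctr[0]=3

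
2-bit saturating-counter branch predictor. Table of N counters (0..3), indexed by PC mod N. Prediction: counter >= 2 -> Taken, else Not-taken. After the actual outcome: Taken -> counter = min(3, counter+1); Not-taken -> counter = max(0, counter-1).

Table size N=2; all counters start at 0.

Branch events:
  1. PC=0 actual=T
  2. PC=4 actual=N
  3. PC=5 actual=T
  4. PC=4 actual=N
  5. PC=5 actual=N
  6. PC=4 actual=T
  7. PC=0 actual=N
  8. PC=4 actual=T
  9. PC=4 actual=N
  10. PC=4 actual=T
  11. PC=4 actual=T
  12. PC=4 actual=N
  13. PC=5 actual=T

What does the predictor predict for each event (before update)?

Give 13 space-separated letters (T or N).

Ev 1: PC=0 idx=0 pred=N actual=T -> ctr[0]=1
Ev 2: PC=4 idx=0 pred=N actual=N -> ctr[0]=0
Ev 3: PC=5 idx=1 pred=N actual=T -> ctr[1]=1
Ev 4: PC=4 idx=0 pred=N actual=N -> ctr[0]=0
Ev 5: PC=5 idx=1 pred=N actual=N -> ctr[1]=0
Ev 6: PC=4 idx=0 pred=N actual=T -> ctr[0]=1
Ev 7: PC=0 idx=0 pred=N actual=N -> ctr[0]=0
Ev 8: PC=4 idx=0 pred=N actual=T -> ctr[0]=1
Ev 9: PC=4 idx=0 pred=N actual=N -> ctr[0]=0
Ev 10: PC=4 idx=0 pred=N actual=T -> ctr[0]=1
Ev 11: PC=4 idx=0 pred=N actual=T -> ctr[0]=2
Ev 12: PC=4 idx=0 pred=T actual=N -> ctr[0]=1
Ev 13: PC=5 idx=1 pred=N actual=T -> ctr[1]=1

Answer: N N N N N N N N N N N T N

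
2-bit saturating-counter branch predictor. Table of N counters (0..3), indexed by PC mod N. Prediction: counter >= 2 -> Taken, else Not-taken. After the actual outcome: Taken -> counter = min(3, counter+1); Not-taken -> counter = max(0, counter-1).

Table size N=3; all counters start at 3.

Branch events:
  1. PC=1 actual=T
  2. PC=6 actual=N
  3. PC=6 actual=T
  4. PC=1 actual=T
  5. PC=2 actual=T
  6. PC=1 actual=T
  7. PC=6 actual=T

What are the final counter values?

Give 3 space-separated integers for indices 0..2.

Answer: 3 3 3

Derivation:
Ev 1: PC=1 idx=1 pred=T actual=T -> ctr[1]=3
Ev 2: PC=6 idx=0 pred=T actual=N -> ctr[0]=2
Ev 3: PC=6 idx=0 pred=T actual=T -> ctr[0]=3
Ev 4: PC=1 idx=1 pred=T actual=T -> ctr[1]=3
Ev 5: PC=2 idx=2 pred=T actual=T -> ctr[2]=3
Ev 6: PC=1 idx=1 pred=T actual=T -> ctr[1]=3
Ev 7: PC=6 idx=0 pred=T actual=T -> ctr[0]=3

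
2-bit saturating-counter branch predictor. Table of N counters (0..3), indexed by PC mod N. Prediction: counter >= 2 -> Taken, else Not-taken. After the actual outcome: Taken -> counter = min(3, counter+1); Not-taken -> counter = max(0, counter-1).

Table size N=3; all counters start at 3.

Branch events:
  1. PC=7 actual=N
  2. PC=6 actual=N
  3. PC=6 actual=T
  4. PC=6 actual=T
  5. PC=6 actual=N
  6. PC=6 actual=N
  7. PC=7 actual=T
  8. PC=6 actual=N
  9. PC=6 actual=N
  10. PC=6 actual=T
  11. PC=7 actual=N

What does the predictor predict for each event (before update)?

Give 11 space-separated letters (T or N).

Ev 1: PC=7 idx=1 pred=T actual=N -> ctr[1]=2
Ev 2: PC=6 idx=0 pred=T actual=N -> ctr[0]=2
Ev 3: PC=6 idx=0 pred=T actual=T -> ctr[0]=3
Ev 4: PC=6 idx=0 pred=T actual=T -> ctr[0]=3
Ev 5: PC=6 idx=0 pred=T actual=N -> ctr[0]=2
Ev 6: PC=6 idx=0 pred=T actual=N -> ctr[0]=1
Ev 7: PC=7 idx=1 pred=T actual=T -> ctr[1]=3
Ev 8: PC=6 idx=0 pred=N actual=N -> ctr[0]=0
Ev 9: PC=6 idx=0 pred=N actual=N -> ctr[0]=0
Ev 10: PC=6 idx=0 pred=N actual=T -> ctr[0]=1
Ev 11: PC=7 idx=1 pred=T actual=N -> ctr[1]=2

Answer: T T T T T T T N N N T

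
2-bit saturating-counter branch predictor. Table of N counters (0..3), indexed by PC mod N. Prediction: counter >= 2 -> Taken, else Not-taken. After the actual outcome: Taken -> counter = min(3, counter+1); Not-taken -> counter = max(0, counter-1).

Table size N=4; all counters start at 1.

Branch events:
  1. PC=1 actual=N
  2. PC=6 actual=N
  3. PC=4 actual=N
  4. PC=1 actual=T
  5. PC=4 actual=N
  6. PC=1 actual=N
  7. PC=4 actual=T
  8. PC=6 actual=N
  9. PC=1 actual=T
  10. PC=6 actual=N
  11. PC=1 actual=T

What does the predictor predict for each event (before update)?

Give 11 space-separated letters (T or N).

Answer: N N N N N N N N N N N

Derivation:
Ev 1: PC=1 idx=1 pred=N actual=N -> ctr[1]=0
Ev 2: PC=6 idx=2 pred=N actual=N -> ctr[2]=0
Ev 3: PC=4 idx=0 pred=N actual=N -> ctr[0]=0
Ev 4: PC=1 idx=1 pred=N actual=T -> ctr[1]=1
Ev 5: PC=4 idx=0 pred=N actual=N -> ctr[0]=0
Ev 6: PC=1 idx=1 pred=N actual=N -> ctr[1]=0
Ev 7: PC=4 idx=0 pred=N actual=T -> ctr[0]=1
Ev 8: PC=6 idx=2 pred=N actual=N -> ctr[2]=0
Ev 9: PC=1 idx=1 pred=N actual=T -> ctr[1]=1
Ev 10: PC=6 idx=2 pred=N actual=N -> ctr[2]=0
Ev 11: PC=1 idx=1 pred=N actual=T -> ctr[1]=2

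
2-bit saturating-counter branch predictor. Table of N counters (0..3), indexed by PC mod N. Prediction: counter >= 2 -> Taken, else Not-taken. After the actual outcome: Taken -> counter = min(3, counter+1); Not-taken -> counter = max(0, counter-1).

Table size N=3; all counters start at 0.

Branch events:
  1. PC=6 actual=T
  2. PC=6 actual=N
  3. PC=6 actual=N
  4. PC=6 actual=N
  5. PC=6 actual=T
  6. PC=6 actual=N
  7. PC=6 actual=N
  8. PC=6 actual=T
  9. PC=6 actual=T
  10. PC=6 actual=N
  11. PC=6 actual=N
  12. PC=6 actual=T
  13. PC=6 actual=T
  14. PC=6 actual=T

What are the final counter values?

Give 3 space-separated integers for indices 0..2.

Answer: 3 0 0

Derivation:
Ev 1: PC=6 idx=0 pred=N actual=T -> ctr[0]=1
Ev 2: PC=6 idx=0 pred=N actual=N -> ctr[0]=0
Ev 3: PC=6 idx=0 pred=N actual=N -> ctr[0]=0
Ev 4: PC=6 idx=0 pred=N actual=N -> ctr[0]=0
Ev 5: PC=6 idx=0 pred=N actual=T -> ctr[0]=1
Ev 6: PC=6 idx=0 pred=N actual=N -> ctr[0]=0
Ev 7: PC=6 idx=0 pred=N actual=N -> ctr[0]=0
Ev 8: PC=6 idx=0 pred=N actual=T -> ctr[0]=1
Ev 9: PC=6 idx=0 pred=N actual=T -> ctr[0]=2
Ev 10: PC=6 idx=0 pred=T actual=N -> ctr[0]=1
Ev 11: PC=6 idx=0 pred=N actual=N -> ctr[0]=0
Ev 12: PC=6 idx=0 pred=N actual=T -> ctr[0]=1
Ev 13: PC=6 idx=0 pred=N actual=T -> ctr[0]=2
Ev 14: PC=6 idx=0 pred=T actual=T -> ctr[0]=3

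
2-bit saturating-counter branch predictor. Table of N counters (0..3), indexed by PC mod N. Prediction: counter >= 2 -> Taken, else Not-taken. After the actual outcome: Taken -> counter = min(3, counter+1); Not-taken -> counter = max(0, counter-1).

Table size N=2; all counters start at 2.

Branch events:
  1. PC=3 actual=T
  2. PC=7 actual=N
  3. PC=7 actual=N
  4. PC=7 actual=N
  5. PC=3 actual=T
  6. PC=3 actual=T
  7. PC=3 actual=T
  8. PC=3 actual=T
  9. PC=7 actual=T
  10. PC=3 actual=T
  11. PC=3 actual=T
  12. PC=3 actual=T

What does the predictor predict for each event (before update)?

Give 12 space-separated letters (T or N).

Answer: T T T N N N T T T T T T

Derivation:
Ev 1: PC=3 idx=1 pred=T actual=T -> ctr[1]=3
Ev 2: PC=7 idx=1 pred=T actual=N -> ctr[1]=2
Ev 3: PC=7 idx=1 pred=T actual=N -> ctr[1]=1
Ev 4: PC=7 idx=1 pred=N actual=N -> ctr[1]=0
Ev 5: PC=3 idx=1 pred=N actual=T -> ctr[1]=1
Ev 6: PC=3 idx=1 pred=N actual=T -> ctr[1]=2
Ev 7: PC=3 idx=1 pred=T actual=T -> ctr[1]=3
Ev 8: PC=3 idx=1 pred=T actual=T -> ctr[1]=3
Ev 9: PC=7 idx=1 pred=T actual=T -> ctr[1]=3
Ev 10: PC=3 idx=1 pred=T actual=T -> ctr[1]=3
Ev 11: PC=3 idx=1 pred=T actual=T -> ctr[1]=3
Ev 12: PC=3 idx=1 pred=T actual=T -> ctr[1]=3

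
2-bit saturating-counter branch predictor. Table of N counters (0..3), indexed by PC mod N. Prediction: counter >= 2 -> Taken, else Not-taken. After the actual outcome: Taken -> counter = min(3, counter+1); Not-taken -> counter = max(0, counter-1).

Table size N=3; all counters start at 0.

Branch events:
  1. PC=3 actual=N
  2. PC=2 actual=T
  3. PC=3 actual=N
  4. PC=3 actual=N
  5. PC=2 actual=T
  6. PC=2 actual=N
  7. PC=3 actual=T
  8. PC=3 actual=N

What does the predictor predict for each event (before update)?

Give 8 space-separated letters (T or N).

Ev 1: PC=3 idx=0 pred=N actual=N -> ctr[0]=0
Ev 2: PC=2 idx=2 pred=N actual=T -> ctr[2]=1
Ev 3: PC=3 idx=0 pred=N actual=N -> ctr[0]=0
Ev 4: PC=3 idx=0 pred=N actual=N -> ctr[0]=0
Ev 5: PC=2 idx=2 pred=N actual=T -> ctr[2]=2
Ev 6: PC=2 idx=2 pred=T actual=N -> ctr[2]=1
Ev 7: PC=3 idx=0 pred=N actual=T -> ctr[0]=1
Ev 8: PC=3 idx=0 pred=N actual=N -> ctr[0]=0

Answer: N N N N N T N N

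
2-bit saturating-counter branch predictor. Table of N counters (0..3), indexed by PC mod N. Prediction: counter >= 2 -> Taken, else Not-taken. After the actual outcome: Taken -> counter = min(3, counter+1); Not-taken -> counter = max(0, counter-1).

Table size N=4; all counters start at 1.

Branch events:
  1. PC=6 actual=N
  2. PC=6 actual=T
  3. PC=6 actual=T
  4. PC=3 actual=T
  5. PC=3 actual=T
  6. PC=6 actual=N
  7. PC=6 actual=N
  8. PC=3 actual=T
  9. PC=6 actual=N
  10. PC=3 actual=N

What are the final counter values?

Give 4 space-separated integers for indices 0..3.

Ev 1: PC=6 idx=2 pred=N actual=N -> ctr[2]=0
Ev 2: PC=6 idx=2 pred=N actual=T -> ctr[2]=1
Ev 3: PC=6 idx=2 pred=N actual=T -> ctr[2]=2
Ev 4: PC=3 idx=3 pred=N actual=T -> ctr[3]=2
Ev 5: PC=3 idx=3 pred=T actual=T -> ctr[3]=3
Ev 6: PC=6 idx=2 pred=T actual=N -> ctr[2]=1
Ev 7: PC=6 idx=2 pred=N actual=N -> ctr[2]=0
Ev 8: PC=3 idx=3 pred=T actual=T -> ctr[3]=3
Ev 9: PC=6 idx=2 pred=N actual=N -> ctr[2]=0
Ev 10: PC=3 idx=3 pred=T actual=N -> ctr[3]=2

Answer: 1 1 0 2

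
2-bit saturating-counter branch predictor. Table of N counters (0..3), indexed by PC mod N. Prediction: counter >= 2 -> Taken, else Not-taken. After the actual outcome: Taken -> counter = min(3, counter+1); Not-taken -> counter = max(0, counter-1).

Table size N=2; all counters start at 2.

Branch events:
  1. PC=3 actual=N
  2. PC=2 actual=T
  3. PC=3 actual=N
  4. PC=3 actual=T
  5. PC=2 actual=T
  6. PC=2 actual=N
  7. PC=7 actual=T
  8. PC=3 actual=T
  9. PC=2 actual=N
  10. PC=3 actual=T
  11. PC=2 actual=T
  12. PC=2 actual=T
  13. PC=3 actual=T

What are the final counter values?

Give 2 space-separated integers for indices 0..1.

Answer: 3 3

Derivation:
Ev 1: PC=3 idx=1 pred=T actual=N -> ctr[1]=1
Ev 2: PC=2 idx=0 pred=T actual=T -> ctr[0]=3
Ev 3: PC=3 idx=1 pred=N actual=N -> ctr[1]=0
Ev 4: PC=3 idx=1 pred=N actual=T -> ctr[1]=1
Ev 5: PC=2 idx=0 pred=T actual=T -> ctr[0]=3
Ev 6: PC=2 idx=0 pred=T actual=N -> ctr[0]=2
Ev 7: PC=7 idx=1 pred=N actual=T -> ctr[1]=2
Ev 8: PC=3 idx=1 pred=T actual=T -> ctr[1]=3
Ev 9: PC=2 idx=0 pred=T actual=N -> ctr[0]=1
Ev 10: PC=3 idx=1 pred=T actual=T -> ctr[1]=3
Ev 11: PC=2 idx=0 pred=N actual=T -> ctr[0]=2
Ev 12: PC=2 idx=0 pred=T actual=T -> ctr[0]=3
Ev 13: PC=3 idx=1 pred=T actual=T -> ctr[1]=3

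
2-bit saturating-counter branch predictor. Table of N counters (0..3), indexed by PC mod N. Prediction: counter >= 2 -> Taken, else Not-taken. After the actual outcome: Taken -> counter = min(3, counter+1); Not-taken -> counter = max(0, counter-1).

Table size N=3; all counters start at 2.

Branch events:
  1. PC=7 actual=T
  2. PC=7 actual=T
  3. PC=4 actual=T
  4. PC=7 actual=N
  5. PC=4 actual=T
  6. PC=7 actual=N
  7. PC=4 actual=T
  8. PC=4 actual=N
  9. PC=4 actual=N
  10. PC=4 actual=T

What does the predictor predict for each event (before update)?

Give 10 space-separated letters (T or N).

Answer: T T T T T T T T T N

Derivation:
Ev 1: PC=7 idx=1 pred=T actual=T -> ctr[1]=3
Ev 2: PC=7 idx=1 pred=T actual=T -> ctr[1]=3
Ev 3: PC=4 idx=1 pred=T actual=T -> ctr[1]=3
Ev 4: PC=7 idx=1 pred=T actual=N -> ctr[1]=2
Ev 5: PC=4 idx=1 pred=T actual=T -> ctr[1]=3
Ev 6: PC=7 idx=1 pred=T actual=N -> ctr[1]=2
Ev 7: PC=4 idx=1 pred=T actual=T -> ctr[1]=3
Ev 8: PC=4 idx=1 pred=T actual=N -> ctr[1]=2
Ev 9: PC=4 idx=1 pred=T actual=N -> ctr[1]=1
Ev 10: PC=4 idx=1 pred=N actual=T -> ctr[1]=2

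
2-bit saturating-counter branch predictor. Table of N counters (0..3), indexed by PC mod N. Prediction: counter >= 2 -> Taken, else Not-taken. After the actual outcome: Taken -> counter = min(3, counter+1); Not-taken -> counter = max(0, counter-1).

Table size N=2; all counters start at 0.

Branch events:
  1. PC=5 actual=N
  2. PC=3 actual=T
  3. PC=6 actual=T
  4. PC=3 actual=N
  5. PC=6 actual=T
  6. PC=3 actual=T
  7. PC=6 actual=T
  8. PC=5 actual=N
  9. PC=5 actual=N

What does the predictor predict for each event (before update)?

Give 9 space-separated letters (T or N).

Ev 1: PC=5 idx=1 pred=N actual=N -> ctr[1]=0
Ev 2: PC=3 idx=1 pred=N actual=T -> ctr[1]=1
Ev 3: PC=6 idx=0 pred=N actual=T -> ctr[0]=1
Ev 4: PC=3 idx=1 pred=N actual=N -> ctr[1]=0
Ev 5: PC=6 idx=0 pred=N actual=T -> ctr[0]=2
Ev 6: PC=3 idx=1 pred=N actual=T -> ctr[1]=1
Ev 7: PC=6 idx=0 pred=T actual=T -> ctr[0]=3
Ev 8: PC=5 idx=1 pred=N actual=N -> ctr[1]=0
Ev 9: PC=5 idx=1 pred=N actual=N -> ctr[1]=0

Answer: N N N N N N T N N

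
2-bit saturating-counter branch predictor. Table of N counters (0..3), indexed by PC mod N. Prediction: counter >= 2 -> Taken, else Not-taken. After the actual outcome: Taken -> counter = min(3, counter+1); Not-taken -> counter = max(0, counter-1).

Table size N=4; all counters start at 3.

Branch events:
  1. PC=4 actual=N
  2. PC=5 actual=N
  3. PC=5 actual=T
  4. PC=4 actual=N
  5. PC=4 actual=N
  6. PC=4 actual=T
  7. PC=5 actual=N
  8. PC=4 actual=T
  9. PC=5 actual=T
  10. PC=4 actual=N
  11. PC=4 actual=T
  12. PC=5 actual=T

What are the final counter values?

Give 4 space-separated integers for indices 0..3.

Ev 1: PC=4 idx=0 pred=T actual=N -> ctr[0]=2
Ev 2: PC=5 idx=1 pred=T actual=N -> ctr[1]=2
Ev 3: PC=5 idx=1 pred=T actual=T -> ctr[1]=3
Ev 4: PC=4 idx=0 pred=T actual=N -> ctr[0]=1
Ev 5: PC=4 idx=0 pred=N actual=N -> ctr[0]=0
Ev 6: PC=4 idx=0 pred=N actual=T -> ctr[0]=1
Ev 7: PC=5 idx=1 pred=T actual=N -> ctr[1]=2
Ev 8: PC=4 idx=0 pred=N actual=T -> ctr[0]=2
Ev 9: PC=5 idx=1 pred=T actual=T -> ctr[1]=3
Ev 10: PC=4 idx=0 pred=T actual=N -> ctr[0]=1
Ev 11: PC=4 idx=0 pred=N actual=T -> ctr[0]=2
Ev 12: PC=5 idx=1 pred=T actual=T -> ctr[1]=3

Answer: 2 3 3 3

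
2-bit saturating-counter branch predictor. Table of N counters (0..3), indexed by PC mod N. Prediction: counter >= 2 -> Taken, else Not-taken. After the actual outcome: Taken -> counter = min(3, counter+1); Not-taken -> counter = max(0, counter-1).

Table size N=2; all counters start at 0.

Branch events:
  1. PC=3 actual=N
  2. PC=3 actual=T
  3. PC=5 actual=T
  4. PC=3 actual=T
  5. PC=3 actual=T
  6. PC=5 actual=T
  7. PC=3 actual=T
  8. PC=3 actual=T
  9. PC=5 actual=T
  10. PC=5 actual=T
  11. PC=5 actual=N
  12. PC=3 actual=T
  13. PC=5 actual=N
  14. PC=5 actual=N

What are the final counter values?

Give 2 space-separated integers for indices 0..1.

Ev 1: PC=3 idx=1 pred=N actual=N -> ctr[1]=0
Ev 2: PC=3 idx=1 pred=N actual=T -> ctr[1]=1
Ev 3: PC=5 idx=1 pred=N actual=T -> ctr[1]=2
Ev 4: PC=3 idx=1 pred=T actual=T -> ctr[1]=3
Ev 5: PC=3 idx=1 pred=T actual=T -> ctr[1]=3
Ev 6: PC=5 idx=1 pred=T actual=T -> ctr[1]=3
Ev 7: PC=3 idx=1 pred=T actual=T -> ctr[1]=3
Ev 8: PC=3 idx=1 pred=T actual=T -> ctr[1]=3
Ev 9: PC=5 idx=1 pred=T actual=T -> ctr[1]=3
Ev 10: PC=5 idx=1 pred=T actual=T -> ctr[1]=3
Ev 11: PC=5 idx=1 pred=T actual=N -> ctr[1]=2
Ev 12: PC=3 idx=1 pred=T actual=T -> ctr[1]=3
Ev 13: PC=5 idx=1 pred=T actual=N -> ctr[1]=2
Ev 14: PC=5 idx=1 pred=T actual=N -> ctr[1]=1

Answer: 0 1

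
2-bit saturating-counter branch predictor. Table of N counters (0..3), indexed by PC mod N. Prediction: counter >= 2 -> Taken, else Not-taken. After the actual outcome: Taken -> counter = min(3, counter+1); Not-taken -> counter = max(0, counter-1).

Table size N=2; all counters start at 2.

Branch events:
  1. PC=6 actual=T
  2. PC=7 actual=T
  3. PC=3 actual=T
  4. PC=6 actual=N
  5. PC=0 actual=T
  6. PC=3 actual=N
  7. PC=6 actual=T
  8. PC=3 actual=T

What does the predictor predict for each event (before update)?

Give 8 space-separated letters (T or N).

Answer: T T T T T T T T

Derivation:
Ev 1: PC=6 idx=0 pred=T actual=T -> ctr[0]=3
Ev 2: PC=7 idx=1 pred=T actual=T -> ctr[1]=3
Ev 3: PC=3 idx=1 pred=T actual=T -> ctr[1]=3
Ev 4: PC=6 idx=0 pred=T actual=N -> ctr[0]=2
Ev 5: PC=0 idx=0 pred=T actual=T -> ctr[0]=3
Ev 6: PC=3 idx=1 pred=T actual=N -> ctr[1]=2
Ev 7: PC=6 idx=0 pred=T actual=T -> ctr[0]=3
Ev 8: PC=3 idx=1 pred=T actual=T -> ctr[1]=3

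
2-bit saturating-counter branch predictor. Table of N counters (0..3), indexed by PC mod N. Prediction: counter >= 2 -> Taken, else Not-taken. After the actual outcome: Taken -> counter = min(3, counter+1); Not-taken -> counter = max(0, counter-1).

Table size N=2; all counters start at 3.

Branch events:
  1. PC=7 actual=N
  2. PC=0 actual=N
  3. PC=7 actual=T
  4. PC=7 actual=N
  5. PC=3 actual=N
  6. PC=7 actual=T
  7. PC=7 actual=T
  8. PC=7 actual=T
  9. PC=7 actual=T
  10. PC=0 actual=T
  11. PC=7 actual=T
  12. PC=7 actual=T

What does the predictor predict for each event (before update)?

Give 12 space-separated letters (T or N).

Ev 1: PC=7 idx=1 pred=T actual=N -> ctr[1]=2
Ev 2: PC=0 idx=0 pred=T actual=N -> ctr[0]=2
Ev 3: PC=7 idx=1 pred=T actual=T -> ctr[1]=3
Ev 4: PC=7 idx=1 pred=T actual=N -> ctr[1]=2
Ev 5: PC=3 idx=1 pred=T actual=N -> ctr[1]=1
Ev 6: PC=7 idx=1 pred=N actual=T -> ctr[1]=2
Ev 7: PC=7 idx=1 pred=T actual=T -> ctr[1]=3
Ev 8: PC=7 idx=1 pred=T actual=T -> ctr[1]=3
Ev 9: PC=7 idx=1 pred=T actual=T -> ctr[1]=3
Ev 10: PC=0 idx=0 pred=T actual=T -> ctr[0]=3
Ev 11: PC=7 idx=1 pred=T actual=T -> ctr[1]=3
Ev 12: PC=7 idx=1 pred=T actual=T -> ctr[1]=3

Answer: T T T T T N T T T T T T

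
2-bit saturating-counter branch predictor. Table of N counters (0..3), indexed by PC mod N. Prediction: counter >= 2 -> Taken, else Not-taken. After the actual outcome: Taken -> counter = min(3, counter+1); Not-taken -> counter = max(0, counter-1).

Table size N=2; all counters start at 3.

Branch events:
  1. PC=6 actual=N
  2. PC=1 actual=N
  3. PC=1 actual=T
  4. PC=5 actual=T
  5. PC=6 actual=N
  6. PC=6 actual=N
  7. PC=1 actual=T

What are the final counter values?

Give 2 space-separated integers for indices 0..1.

Answer: 0 3

Derivation:
Ev 1: PC=6 idx=0 pred=T actual=N -> ctr[0]=2
Ev 2: PC=1 idx=1 pred=T actual=N -> ctr[1]=2
Ev 3: PC=1 idx=1 pred=T actual=T -> ctr[1]=3
Ev 4: PC=5 idx=1 pred=T actual=T -> ctr[1]=3
Ev 5: PC=6 idx=0 pred=T actual=N -> ctr[0]=1
Ev 6: PC=6 idx=0 pred=N actual=N -> ctr[0]=0
Ev 7: PC=1 idx=1 pred=T actual=T -> ctr[1]=3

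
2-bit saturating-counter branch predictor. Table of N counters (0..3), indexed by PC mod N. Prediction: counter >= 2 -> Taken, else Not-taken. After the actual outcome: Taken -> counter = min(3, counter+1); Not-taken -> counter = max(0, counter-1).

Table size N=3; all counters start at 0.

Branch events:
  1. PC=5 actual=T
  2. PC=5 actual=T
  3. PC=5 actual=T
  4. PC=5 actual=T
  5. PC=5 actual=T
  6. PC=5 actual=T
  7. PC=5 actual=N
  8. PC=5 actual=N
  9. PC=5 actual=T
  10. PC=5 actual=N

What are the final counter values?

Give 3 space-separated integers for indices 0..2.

Ev 1: PC=5 idx=2 pred=N actual=T -> ctr[2]=1
Ev 2: PC=5 idx=2 pred=N actual=T -> ctr[2]=2
Ev 3: PC=5 idx=2 pred=T actual=T -> ctr[2]=3
Ev 4: PC=5 idx=2 pred=T actual=T -> ctr[2]=3
Ev 5: PC=5 idx=2 pred=T actual=T -> ctr[2]=3
Ev 6: PC=5 idx=2 pred=T actual=T -> ctr[2]=3
Ev 7: PC=5 idx=2 pred=T actual=N -> ctr[2]=2
Ev 8: PC=5 idx=2 pred=T actual=N -> ctr[2]=1
Ev 9: PC=5 idx=2 pred=N actual=T -> ctr[2]=2
Ev 10: PC=5 idx=2 pred=T actual=N -> ctr[2]=1

Answer: 0 0 1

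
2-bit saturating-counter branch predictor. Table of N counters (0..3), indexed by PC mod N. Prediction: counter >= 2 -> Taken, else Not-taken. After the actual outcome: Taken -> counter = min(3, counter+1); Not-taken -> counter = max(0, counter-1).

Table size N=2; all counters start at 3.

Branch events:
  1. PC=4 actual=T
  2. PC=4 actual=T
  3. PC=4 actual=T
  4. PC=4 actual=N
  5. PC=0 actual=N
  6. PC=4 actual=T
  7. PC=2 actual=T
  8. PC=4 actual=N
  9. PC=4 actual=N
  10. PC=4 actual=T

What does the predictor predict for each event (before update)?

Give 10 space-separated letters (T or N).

Answer: T T T T T N T T T N

Derivation:
Ev 1: PC=4 idx=0 pred=T actual=T -> ctr[0]=3
Ev 2: PC=4 idx=0 pred=T actual=T -> ctr[0]=3
Ev 3: PC=4 idx=0 pred=T actual=T -> ctr[0]=3
Ev 4: PC=4 idx=0 pred=T actual=N -> ctr[0]=2
Ev 5: PC=0 idx=0 pred=T actual=N -> ctr[0]=1
Ev 6: PC=4 idx=0 pred=N actual=T -> ctr[0]=2
Ev 7: PC=2 idx=0 pred=T actual=T -> ctr[0]=3
Ev 8: PC=4 idx=0 pred=T actual=N -> ctr[0]=2
Ev 9: PC=4 idx=0 pred=T actual=N -> ctr[0]=1
Ev 10: PC=4 idx=0 pred=N actual=T -> ctr[0]=2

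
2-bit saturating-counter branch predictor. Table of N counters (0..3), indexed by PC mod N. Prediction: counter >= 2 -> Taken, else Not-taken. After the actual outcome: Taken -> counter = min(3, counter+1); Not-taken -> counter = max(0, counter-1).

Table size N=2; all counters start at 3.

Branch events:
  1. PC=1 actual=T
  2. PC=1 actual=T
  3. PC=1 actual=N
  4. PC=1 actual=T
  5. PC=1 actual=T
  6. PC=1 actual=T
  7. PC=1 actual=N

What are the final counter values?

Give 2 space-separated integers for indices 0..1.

Ev 1: PC=1 idx=1 pred=T actual=T -> ctr[1]=3
Ev 2: PC=1 idx=1 pred=T actual=T -> ctr[1]=3
Ev 3: PC=1 idx=1 pred=T actual=N -> ctr[1]=2
Ev 4: PC=1 idx=1 pred=T actual=T -> ctr[1]=3
Ev 5: PC=1 idx=1 pred=T actual=T -> ctr[1]=3
Ev 6: PC=1 idx=1 pred=T actual=T -> ctr[1]=3
Ev 7: PC=1 idx=1 pred=T actual=N -> ctr[1]=2

Answer: 3 2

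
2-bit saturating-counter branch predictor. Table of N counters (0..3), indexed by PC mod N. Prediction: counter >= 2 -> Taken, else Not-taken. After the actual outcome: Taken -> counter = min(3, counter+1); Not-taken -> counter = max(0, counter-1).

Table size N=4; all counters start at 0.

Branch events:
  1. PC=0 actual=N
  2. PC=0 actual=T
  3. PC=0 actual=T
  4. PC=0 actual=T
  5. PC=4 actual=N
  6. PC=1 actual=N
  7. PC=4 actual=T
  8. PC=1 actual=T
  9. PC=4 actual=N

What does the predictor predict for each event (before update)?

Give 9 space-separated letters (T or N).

Answer: N N N T T N T N T

Derivation:
Ev 1: PC=0 idx=0 pred=N actual=N -> ctr[0]=0
Ev 2: PC=0 idx=0 pred=N actual=T -> ctr[0]=1
Ev 3: PC=0 idx=0 pred=N actual=T -> ctr[0]=2
Ev 4: PC=0 idx=0 pred=T actual=T -> ctr[0]=3
Ev 5: PC=4 idx=0 pred=T actual=N -> ctr[0]=2
Ev 6: PC=1 idx=1 pred=N actual=N -> ctr[1]=0
Ev 7: PC=4 idx=0 pred=T actual=T -> ctr[0]=3
Ev 8: PC=1 idx=1 pred=N actual=T -> ctr[1]=1
Ev 9: PC=4 idx=0 pred=T actual=N -> ctr[0]=2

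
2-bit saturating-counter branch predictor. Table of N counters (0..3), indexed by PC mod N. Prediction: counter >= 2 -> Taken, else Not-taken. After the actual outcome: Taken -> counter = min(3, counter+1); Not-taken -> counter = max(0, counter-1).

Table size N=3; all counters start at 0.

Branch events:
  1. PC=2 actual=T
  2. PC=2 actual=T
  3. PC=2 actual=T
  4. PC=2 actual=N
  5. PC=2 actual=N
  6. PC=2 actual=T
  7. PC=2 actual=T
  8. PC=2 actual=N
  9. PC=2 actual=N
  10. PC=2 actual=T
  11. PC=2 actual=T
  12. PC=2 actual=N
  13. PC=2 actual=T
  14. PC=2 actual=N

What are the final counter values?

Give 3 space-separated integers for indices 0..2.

Answer: 0 0 2

Derivation:
Ev 1: PC=2 idx=2 pred=N actual=T -> ctr[2]=1
Ev 2: PC=2 idx=2 pred=N actual=T -> ctr[2]=2
Ev 3: PC=2 idx=2 pred=T actual=T -> ctr[2]=3
Ev 4: PC=2 idx=2 pred=T actual=N -> ctr[2]=2
Ev 5: PC=2 idx=2 pred=T actual=N -> ctr[2]=1
Ev 6: PC=2 idx=2 pred=N actual=T -> ctr[2]=2
Ev 7: PC=2 idx=2 pred=T actual=T -> ctr[2]=3
Ev 8: PC=2 idx=2 pred=T actual=N -> ctr[2]=2
Ev 9: PC=2 idx=2 pred=T actual=N -> ctr[2]=1
Ev 10: PC=2 idx=2 pred=N actual=T -> ctr[2]=2
Ev 11: PC=2 idx=2 pred=T actual=T -> ctr[2]=3
Ev 12: PC=2 idx=2 pred=T actual=N -> ctr[2]=2
Ev 13: PC=2 idx=2 pred=T actual=T -> ctr[2]=3
Ev 14: PC=2 idx=2 pred=T actual=N -> ctr[2]=2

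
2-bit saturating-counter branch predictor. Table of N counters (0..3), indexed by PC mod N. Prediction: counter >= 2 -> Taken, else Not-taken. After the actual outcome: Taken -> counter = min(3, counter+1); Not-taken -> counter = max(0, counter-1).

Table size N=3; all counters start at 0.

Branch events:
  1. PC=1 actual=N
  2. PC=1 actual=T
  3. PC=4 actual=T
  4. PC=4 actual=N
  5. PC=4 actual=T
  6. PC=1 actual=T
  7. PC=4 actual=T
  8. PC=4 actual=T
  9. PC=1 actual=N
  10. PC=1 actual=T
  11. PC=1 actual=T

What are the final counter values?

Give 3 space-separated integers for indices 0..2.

Ev 1: PC=1 idx=1 pred=N actual=N -> ctr[1]=0
Ev 2: PC=1 idx=1 pred=N actual=T -> ctr[1]=1
Ev 3: PC=4 idx=1 pred=N actual=T -> ctr[1]=2
Ev 4: PC=4 idx=1 pred=T actual=N -> ctr[1]=1
Ev 5: PC=4 idx=1 pred=N actual=T -> ctr[1]=2
Ev 6: PC=1 idx=1 pred=T actual=T -> ctr[1]=3
Ev 7: PC=4 idx=1 pred=T actual=T -> ctr[1]=3
Ev 8: PC=4 idx=1 pred=T actual=T -> ctr[1]=3
Ev 9: PC=1 idx=1 pred=T actual=N -> ctr[1]=2
Ev 10: PC=1 idx=1 pred=T actual=T -> ctr[1]=3
Ev 11: PC=1 idx=1 pred=T actual=T -> ctr[1]=3

Answer: 0 3 0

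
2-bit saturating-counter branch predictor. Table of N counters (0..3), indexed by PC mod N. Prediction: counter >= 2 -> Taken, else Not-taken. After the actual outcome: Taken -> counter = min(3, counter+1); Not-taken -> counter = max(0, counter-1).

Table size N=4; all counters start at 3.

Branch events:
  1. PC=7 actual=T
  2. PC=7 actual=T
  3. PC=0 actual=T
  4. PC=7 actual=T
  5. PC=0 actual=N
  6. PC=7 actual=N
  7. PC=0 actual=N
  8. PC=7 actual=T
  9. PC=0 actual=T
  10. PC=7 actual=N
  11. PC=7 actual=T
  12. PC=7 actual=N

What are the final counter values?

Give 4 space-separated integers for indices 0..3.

Ev 1: PC=7 idx=3 pred=T actual=T -> ctr[3]=3
Ev 2: PC=7 idx=3 pred=T actual=T -> ctr[3]=3
Ev 3: PC=0 idx=0 pred=T actual=T -> ctr[0]=3
Ev 4: PC=7 idx=3 pred=T actual=T -> ctr[3]=3
Ev 5: PC=0 idx=0 pred=T actual=N -> ctr[0]=2
Ev 6: PC=7 idx=3 pred=T actual=N -> ctr[3]=2
Ev 7: PC=0 idx=0 pred=T actual=N -> ctr[0]=1
Ev 8: PC=7 idx=3 pred=T actual=T -> ctr[3]=3
Ev 9: PC=0 idx=0 pred=N actual=T -> ctr[0]=2
Ev 10: PC=7 idx=3 pred=T actual=N -> ctr[3]=2
Ev 11: PC=7 idx=3 pred=T actual=T -> ctr[3]=3
Ev 12: PC=7 idx=3 pred=T actual=N -> ctr[3]=2

Answer: 2 3 3 2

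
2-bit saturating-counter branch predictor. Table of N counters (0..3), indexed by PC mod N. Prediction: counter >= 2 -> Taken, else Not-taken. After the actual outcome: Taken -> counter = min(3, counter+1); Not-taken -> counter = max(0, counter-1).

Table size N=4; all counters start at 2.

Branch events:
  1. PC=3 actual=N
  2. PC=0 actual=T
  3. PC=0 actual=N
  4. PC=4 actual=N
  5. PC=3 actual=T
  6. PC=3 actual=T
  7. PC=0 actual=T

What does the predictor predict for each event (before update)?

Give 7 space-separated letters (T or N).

Ev 1: PC=3 idx=3 pred=T actual=N -> ctr[3]=1
Ev 2: PC=0 idx=0 pred=T actual=T -> ctr[0]=3
Ev 3: PC=0 idx=0 pred=T actual=N -> ctr[0]=2
Ev 4: PC=4 idx=0 pred=T actual=N -> ctr[0]=1
Ev 5: PC=3 idx=3 pred=N actual=T -> ctr[3]=2
Ev 6: PC=3 idx=3 pred=T actual=T -> ctr[3]=3
Ev 7: PC=0 idx=0 pred=N actual=T -> ctr[0]=2

Answer: T T T T N T N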